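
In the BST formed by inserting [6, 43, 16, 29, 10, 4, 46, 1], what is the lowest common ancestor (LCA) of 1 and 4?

Tree insertion order: [6, 43, 16, 29, 10, 4, 46, 1]
Tree (level-order array): [6, 4, 43, 1, None, 16, 46, None, None, 10, 29]
In a BST, the LCA of p=1, q=4 is the first node v on the
root-to-leaf path with p <= v <= q (go left if both < v, right if both > v).
Walk from root:
  at 6: both 1 and 4 < 6, go left
  at 4: 1 <= 4 <= 4, this is the LCA
LCA = 4


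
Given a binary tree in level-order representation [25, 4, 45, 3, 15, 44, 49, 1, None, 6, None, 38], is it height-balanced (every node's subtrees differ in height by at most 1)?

Tree (level-order array): [25, 4, 45, 3, 15, 44, 49, 1, None, 6, None, 38]
Definition: a tree is height-balanced if, at every node, |h(left) - h(right)| <= 1 (empty subtree has height -1).
Bottom-up per-node check:
  node 1: h_left=-1, h_right=-1, diff=0 [OK], height=0
  node 3: h_left=0, h_right=-1, diff=1 [OK], height=1
  node 6: h_left=-1, h_right=-1, diff=0 [OK], height=0
  node 15: h_left=0, h_right=-1, diff=1 [OK], height=1
  node 4: h_left=1, h_right=1, diff=0 [OK], height=2
  node 38: h_left=-1, h_right=-1, diff=0 [OK], height=0
  node 44: h_left=0, h_right=-1, diff=1 [OK], height=1
  node 49: h_left=-1, h_right=-1, diff=0 [OK], height=0
  node 45: h_left=1, h_right=0, diff=1 [OK], height=2
  node 25: h_left=2, h_right=2, diff=0 [OK], height=3
All nodes satisfy the balance condition.
Result: Balanced


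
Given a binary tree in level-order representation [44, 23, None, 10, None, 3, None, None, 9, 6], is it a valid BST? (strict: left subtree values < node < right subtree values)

Level-order array: [44, 23, None, 10, None, 3, None, None, 9, 6]
Validate using subtree bounds (lo, hi): at each node, require lo < value < hi,
then recurse left with hi=value and right with lo=value.
Preorder trace (stopping at first violation):
  at node 44 with bounds (-inf, +inf): OK
  at node 23 with bounds (-inf, 44): OK
  at node 10 with bounds (-inf, 23): OK
  at node 3 with bounds (-inf, 10): OK
  at node 9 with bounds (3, 10): OK
  at node 6 with bounds (3, 9): OK
No violation found at any node.
Result: Valid BST


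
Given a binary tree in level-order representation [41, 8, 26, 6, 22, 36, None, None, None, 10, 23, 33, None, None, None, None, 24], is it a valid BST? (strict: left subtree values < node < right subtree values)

Level-order array: [41, 8, 26, 6, 22, 36, None, None, None, 10, 23, 33, None, None, None, None, 24]
Validate using subtree bounds (lo, hi): at each node, require lo < value < hi,
then recurse left with hi=value and right with lo=value.
Preorder trace (stopping at first violation):
  at node 41 with bounds (-inf, +inf): OK
  at node 8 with bounds (-inf, 41): OK
  at node 6 with bounds (-inf, 8): OK
  at node 22 with bounds (8, 41): OK
  at node 10 with bounds (8, 22): OK
  at node 23 with bounds (22, 41): OK
  at node 24 with bounds (23, 41): OK
  at node 26 with bounds (41, +inf): VIOLATION
Node 26 violates its bound: not (41 < 26 < +inf).
Result: Not a valid BST


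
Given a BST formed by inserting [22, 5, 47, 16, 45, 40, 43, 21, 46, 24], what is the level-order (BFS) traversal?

Tree insertion order: [22, 5, 47, 16, 45, 40, 43, 21, 46, 24]
Tree (level-order array): [22, 5, 47, None, 16, 45, None, None, 21, 40, 46, None, None, 24, 43]
BFS from the root, enqueuing left then right child of each popped node:
  queue [22] -> pop 22, enqueue [5, 47], visited so far: [22]
  queue [5, 47] -> pop 5, enqueue [16], visited so far: [22, 5]
  queue [47, 16] -> pop 47, enqueue [45], visited so far: [22, 5, 47]
  queue [16, 45] -> pop 16, enqueue [21], visited so far: [22, 5, 47, 16]
  queue [45, 21] -> pop 45, enqueue [40, 46], visited so far: [22, 5, 47, 16, 45]
  queue [21, 40, 46] -> pop 21, enqueue [none], visited so far: [22, 5, 47, 16, 45, 21]
  queue [40, 46] -> pop 40, enqueue [24, 43], visited so far: [22, 5, 47, 16, 45, 21, 40]
  queue [46, 24, 43] -> pop 46, enqueue [none], visited so far: [22, 5, 47, 16, 45, 21, 40, 46]
  queue [24, 43] -> pop 24, enqueue [none], visited so far: [22, 5, 47, 16, 45, 21, 40, 46, 24]
  queue [43] -> pop 43, enqueue [none], visited so far: [22, 5, 47, 16, 45, 21, 40, 46, 24, 43]
Result: [22, 5, 47, 16, 45, 21, 40, 46, 24, 43]


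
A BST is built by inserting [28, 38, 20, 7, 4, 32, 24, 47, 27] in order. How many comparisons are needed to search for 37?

Search path for 37: 28 -> 38 -> 32
Found: False
Comparisons: 3


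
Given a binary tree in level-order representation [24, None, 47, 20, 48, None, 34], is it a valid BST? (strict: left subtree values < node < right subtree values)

Level-order array: [24, None, 47, 20, 48, None, 34]
Validate using subtree bounds (lo, hi): at each node, require lo < value < hi,
then recurse left with hi=value and right with lo=value.
Preorder trace (stopping at first violation):
  at node 24 with bounds (-inf, +inf): OK
  at node 47 with bounds (24, +inf): OK
  at node 20 with bounds (24, 47): VIOLATION
Node 20 violates its bound: not (24 < 20 < 47).
Result: Not a valid BST


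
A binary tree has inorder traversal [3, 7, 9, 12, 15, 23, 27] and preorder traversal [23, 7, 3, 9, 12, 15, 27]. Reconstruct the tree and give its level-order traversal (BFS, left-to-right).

Inorder:  [3, 7, 9, 12, 15, 23, 27]
Preorder: [23, 7, 3, 9, 12, 15, 27]
Algorithm: preorder visits root first, so consume preorder in order;
for each root, split the current inorder slice at that value into
left-subtree inorder and right-subtree inorder, then recurse.
Recursive splits:
  root=23; inorder splits into left=[3, 7, 9, 12, 15], right=[27]
  root=7; inorder splits into left=[3], right=[9, 12, 15]
  root=3; inorder splits into left=[], right=[]
  root=9; inorder splits into left=[], right=[12, 15]
  root=12; inorder splits into left=[], right=[15]
  root=15; inorder splits into left=[], right=[]
  root=27; inorder splits into left=[], right=[]
Reconstructed level-order: [23, 7, 27, 3, 9, 12, 15]


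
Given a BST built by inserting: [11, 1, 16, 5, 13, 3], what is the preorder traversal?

Tree insertion order: [11, 1, 16, 5, 13, 3]
Tree (level-order array): [11, 1, 16, None, 5, 13, None, 3]
Preorder traversal: [11, 1, 5, 3, 16, 13]


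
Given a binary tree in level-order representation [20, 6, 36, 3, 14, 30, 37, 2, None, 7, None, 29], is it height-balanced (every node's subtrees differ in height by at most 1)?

Tree (level-order array): [20, 6, 36, 3, 14, 30, 37, 2, None, 7, None, 29]
Definition: a tree is height-balanced if, at every node, |h(left) - h(right)| <= 1 (empty subtree has height -1).
Bottom-up per-node check:
  node 2: h_left=-1, h_right=-1, diff=0 [OK], height=0
  node 3: h_left=0, h_right=-1, diff=1 [OK], height=1
  node 7: h_left=-1, h_right=-1, diff=0 [OK], height=0
  node 14: h_left=0, h_right=-1, diff=1 [OK], height=1
  node 6: h_left=1, h_right=1, diff=0 [OK], height=2
  node 29: h_left=-1, h_right=-1, diff=0 [OK], height=0
  node 30: h_left=0, h_right=-1, diff=1 [OK], height=1
  node 37: h_left=-1, h_right=-1, diff=0 [OK], height=0
  node 36: h_left=1, h_right=0, diff=1 [OK], height=2
  node 20: h_left=2, h_right=2, diff=0 [OK], height=3
All nodes satisfy the balance condition.
Result: Balanced


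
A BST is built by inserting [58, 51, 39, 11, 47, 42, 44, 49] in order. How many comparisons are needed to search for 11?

Search path for 11: 58 -> 51 -> 39 -> 11
Found: True
Comparisons: 4


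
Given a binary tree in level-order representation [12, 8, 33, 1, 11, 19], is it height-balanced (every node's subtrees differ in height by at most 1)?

Tree (level-order array): [12, 8, 33, 1, 11, 19]
Definition: a tree is height-balanced if, at every node, |h(left) - h(right)| <= 1 (empty subtree has height -1).
Bottom-up per-node check:
  node 1: h_left=-1, h_right=-1, diff=0 [OK], height=0
  node 11: h_left=-1, h_right=-1, diff=0 [OK], height=0
  node 8: h_left=0, h_right=0, diff=0 [OK], height=1
  node 19: h_left=-1, h_right=-1, diff=0 [OK], height=0
  node 33: h_left=0, h_right=-1, diff=1 [OK], height=1
  node 12: h_left=1, h_right=1, diff=0 [OK], height=2
All nodes satisfy the balance condition.
Result: Balanced


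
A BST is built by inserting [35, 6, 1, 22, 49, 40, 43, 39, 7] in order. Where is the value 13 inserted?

Starting tree (level order): [35, 6, 49, 1, 22, 40, None, None, None, 7, None, 39, 43]
Insertion path: 35 -> 6 -> 22 -> 7
Result: insert 13 as right child of 7
Final tree (level order): [35, 6, 49, 1, 22, 40, None, None, None, 7, None, 39, 43, None, 13]


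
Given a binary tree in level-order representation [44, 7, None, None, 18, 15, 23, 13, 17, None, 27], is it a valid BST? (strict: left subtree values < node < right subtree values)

Level-order array: [44, 7, None, None, 18, 15, 23, 13, 17, None, 27]
Validate using subtree bounds (lo, hi): at each node, require lo < value < hi,
then recurse left with hi=value and right with lo=value.
Preorder trace (stopping at first violation):
  at node 44 with bounds (-inf, +inf): OK
  at node 7 with bounds (-inf, 44): OK
  at node 18 with bounds (7, 44): OK
  at node 15 with bounds (7, 18): OK
  at node 13 with bounds (7, 15): OK
  at node 17 with bounds (15, 18): OK
  at node 23 with bounds (18, 44): OK
  at node 27 with bounds (23, 44): OK
No violation found at any node.
Result: Valid BST


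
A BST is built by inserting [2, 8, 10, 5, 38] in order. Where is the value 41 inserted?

Starting tree (level order): [2, None, 8, 5, 10, None, None, None, 38]
Insertion path: 2 -> 8 -> 10 -> 38
Result: insert 41 as right child of 38
Final tree (level order): [2, None, 8, 5, 10, None, None, None, 38, None, 41]


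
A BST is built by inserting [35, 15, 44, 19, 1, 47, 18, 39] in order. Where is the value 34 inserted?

Starting tree (level order): [35, 15, 44, 1, 19, 39, 47, None, None, 18]
Insertion path: 35 -> 15 -> 19
Result: insert 34 as right child of 19
Final tree (level order): [35, 15, 44, 1, 19, 39, 47, None, None, 18, 34]


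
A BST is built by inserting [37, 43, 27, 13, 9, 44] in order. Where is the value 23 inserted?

Starting tree (level order): [37, 27, 43, 13, None, None, 44, 9]
Insertion path: 37 -> 27 -> 13
Result: insert 23 as right child of 13
Final tree (level order): [37, 27, 43, 13, None, None, 44, 9, 23]


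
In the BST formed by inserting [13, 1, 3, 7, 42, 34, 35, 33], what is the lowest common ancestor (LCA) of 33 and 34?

Tree insertion order: [13, 1, 3, 7, 42, 34, 35, 33]
Tree (level-order array): [13, 1, 42, None, 3, 34, None, None, 7, 33, 35]
In a BST, the LCA of p=33, q=34 is the first node v on the
root-to-leaf path with p <= v <= q (go left if both < v, right if both > v).
Walk from root:
  at 13: both 33 and 34 > 13, go right
  at 42: both 33 and 34 < 42, go left
  at 34: 33 <= 34 <= 34, this is the LCA
LCA = 34


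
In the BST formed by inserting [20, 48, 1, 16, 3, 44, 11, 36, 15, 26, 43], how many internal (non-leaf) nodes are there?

Tree built from: [20, 48, 1, 16, 3, 44, 11, 36, 15, 26, 43]
Tree (level-order array): [20, 1, 48, None, 16, 44, None, 3, None, 36, None, None, 11, 26, 43, None, 15]
Rule: An internal node has at least one child.
Per-node child counts:
  node 20: 2 child(ren)
  node 1: 1 child(ren)
  node 16: 1 child(ren)
  node 3: 1 child(ren)
  node 11: 1 child(ren)
  node 15: 0 child(ren)
  node 48: 1 child(ren)
  node 44: 1 child(ren)
  node 36: 2 child(ren)
  node 26: 0 child(ren)
  node 43: 0 child(ren)
Matching nodes: [20, 1, 16, 3, 11, 48, 44, 36]
Count of internal (non-leaf) nodes: 8


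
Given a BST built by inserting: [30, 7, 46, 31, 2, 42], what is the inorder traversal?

Tree insertion order: [30, 7, 46, 31, 2, 42]
Tree (level-order array): [30, 7, 46, 2, None, 31, None, None, None, None, 42]
Inorder traversal: [2, 7, 30, 31, 42, 46]


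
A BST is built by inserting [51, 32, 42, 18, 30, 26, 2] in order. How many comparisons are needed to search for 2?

Search path for 2: 51 -> 32 -> 18 -> 2
Found: True
Comparisons: 4


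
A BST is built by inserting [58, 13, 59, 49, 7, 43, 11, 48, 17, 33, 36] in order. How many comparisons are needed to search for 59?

Search path for 59: 58 -> 59
Found: True
Comparisons: 2


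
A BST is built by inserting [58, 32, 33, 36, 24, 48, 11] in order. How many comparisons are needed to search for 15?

Search path for 15: 58 -> 32 -> 24 -> 11
Found: False
Comparisons: 4


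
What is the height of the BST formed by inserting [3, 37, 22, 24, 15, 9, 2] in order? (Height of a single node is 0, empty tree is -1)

Insertion order: [3, 37, 22, 24, 15, 9, 2]
Tree (level-order array): [3, 2, 37, None, None, 22, None, 15, 24, 9]
Compute height bottom-up (empty subtree = -1):
  height(2) = 1 + max(-1, -1) = 0
  height(9) = 1 + max(-1, -1) = 0
  height(15) = 1 + max(0, -1) = 1
  height(24) = 1 + max(-1, -1) = 0
  height(22) = 1 + max(1, 0) = 2
  height(37) = 1 + max(2, -1) = 3
  height(3) = 1 + max(0, 3) = 4
Height = 4


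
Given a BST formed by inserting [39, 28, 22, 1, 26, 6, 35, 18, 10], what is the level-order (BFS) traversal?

Tree insertion order: [39, 28, 22, 1, 26, 6, 35, 18, 10]
Tree (level-order array): [39, 28, None, 22, 35, 1, 26, None, None, None, 6, None, None, None, 18, 10]
BFS from the root, enqueuing left then right child of each popped node:
  queue [39] -> pop 39, enqueue [28], visited so far: [39]
  queue [28] -> pop 28, enqueue [22, 35], visited so far: [39, 28]
  queue [22, 35] -> pop 22, enqueue [1, 26], visited so far: [39, 28, 22]
  queue [35, 1, 26] -> pop 35, enqueue [none], visited so far: [39, 28, 22, 35]
  queue [1, 26] -> pop 1, enqueue [6], visited so far: [39, 28, 22, 35, 1]
  queue [26, 6] -> pop 26, enqueue [none], visited so far: [39, 28, 22, 35, 1, 26]
  queue [6] -> pop 6, enqueue [18], visited so far: [39, 28, 22, 35, 1, 26, 6]
  queue [18] -> pop 18, enqueue [10], visited so far: [39, 28, 22, 35, 1, 26, 6, 18]
  queue [10] -> pop 10, enqueue [none], visited so far: [39, 28, 22, 35, 1, 26, 6, 18, 10]
Result: [39, 28, 22, 35, 1, 26, 6, 18, 10]


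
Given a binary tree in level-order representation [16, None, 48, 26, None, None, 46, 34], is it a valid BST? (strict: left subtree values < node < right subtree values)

Level-order array: [16, None, 48, 26, None, None, 46, 34]
Validate using subtree bounds (lo, hi): at each node, require lo < value < hi,
then recurse left with hi=value and right with lo=value.
Preorder trace (stopping at first violation):
  at node 16 with bounds (-inf, +inf): OK
  at node 48 with bounds (16, +inf): OK
  at node 26 with bounds (16, 48): OK
  at node 46 with bounds (26, 48): OK
  at node 34 with bounds (26, 46): OK
No violation found at any node.
Result: Valid BST


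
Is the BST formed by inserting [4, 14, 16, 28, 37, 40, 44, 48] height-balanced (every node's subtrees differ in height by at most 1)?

Tree (level-order array): [4, None, 14, None, 16, None, 28, None, 37, None, 40, None, 44, None, 48]
Definition: a tree is height-balanced if, at every node, |h(left) - h(right)| <= 1 (empty subtree has height -1).
Bottom-up per-node check:
  node 48: h_left=-1, h_right=-1, diff=0 [OK], height=0
  node 44: h_left=-1, h_right=0, diff=1 [OK], height=1
  node 40: h_left=-1, h_right=1, diff=2 [FAIL (|-1-1|=2 > 1)], height=2
  node 37: h_left=-1, h_right=2, diff=3 [FAIL (|-1-2|=3 > 1)], height=3
  node 28: h_left=-1, h_right=3, diff=4 [FAIL (|-1-3|=4 > 1)], height=4
  node 16: h_left=-1, h_right=4, diff=5 [FAIL (|-1-4|=5 > 1)], height=5
  node 14: h_left=-1, h_right=5, diff=6 [FAIL (|-1-5|=6 > 1)], height=6
  node 4: h_left=-1, h_right=6, diff=7 [FAIL (|-1-6|=7 > 1)], height=7
Node 40 violates the condition: |-1 - 1| = 2 > 1.
Result: Not balanced


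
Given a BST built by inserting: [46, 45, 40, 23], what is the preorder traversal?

Tree insertion order: [46, 45, 40, 23]
Tree (level-order array): [46, 45, None, 40, None, 23]
Preorder traversal: [46, 45, 40, 23]


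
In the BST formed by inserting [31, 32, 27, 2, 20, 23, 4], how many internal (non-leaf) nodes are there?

Tree built from: [31, 32, 27, 2, 20, 23, 4]
Tree (level-order array): [31, 27, 32, 2, None, None, None, None, 20, 4, 23]
Rule: An internal node has at least one child.
Per-node child counts:
  node 31: 2 child(ren)
  node 27: 1 child(ren)
  node 2: 1 child(ren)
  node 20: 2 child(ren)
  node 4: 0 child(ren)
  node 23: 0 child(ren)
  node 32: 0 child(ren)
Matching nodes: [31, 27, 2, 20]
Count of internal (non-leaf) nodes: 4


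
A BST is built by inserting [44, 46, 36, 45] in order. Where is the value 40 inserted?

Starting tree (level order): [44, 36, 46, None, None, 45]
Insertion path: 44 -> 36
Result: insert 40 as right child of 36
Final tree (level order): [44, 36, 46, None, 40, 45]


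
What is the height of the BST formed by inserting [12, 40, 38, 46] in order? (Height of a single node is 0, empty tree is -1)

Insertion order: [12, 40, 38, 46]
Tree (level-order array): [12, None, 40, 38, 46]
Compute height bottom-up (empty subtree = -1):
  height(38) = 1 + max(-1, -1) = 0
  height(46) = 1 + max(-1, -1) = 0
  height(40) = 1 + max(0, 0) = 1
  height(12) = 1 + max(-1, 1) = 2
Height = 2


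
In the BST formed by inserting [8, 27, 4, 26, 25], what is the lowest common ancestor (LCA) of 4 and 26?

Tree insertion order: [8, 27, 4, 26, 25]
Tree (level-order array): [8, 4, 27, None, None, 26, None, 25]
In a BST, the LCA of p=4, q=26 is the first node v on the
root-to-leaf path with p <= v <= q (go left if both < v, right if both > v).
Walk from root:
  at 8: 4 <= 8 <= 26, this is the LCA
LCA = 8


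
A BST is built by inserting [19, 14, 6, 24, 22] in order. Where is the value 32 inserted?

Starting tree (level order): [19, 14, 24, 6, None, 22]
Insertion path: 19 -> 24
Result: insert 32 as right child of 24
Final tree (level order): [19, 14, 24, 6, None, 22, 32]


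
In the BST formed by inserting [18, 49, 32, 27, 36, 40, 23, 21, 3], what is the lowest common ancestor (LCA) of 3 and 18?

Tree insertion order: [18, 49, 32, 27, 36, 40, 23, 21, 3]
Tree (level-order array): [18, 3, 49, None, None, 32, None, 27, 36, 23, None, None, 40, 21]
In a BST, the LCA of p=3, q=18 is the first node v on the
root-to-leaf path with p <= v <= q (go left if both < v, right if both > v).
Walk from root:
  at 18: 3 <= 18 <= 18, this is the LCA
LCA = 18


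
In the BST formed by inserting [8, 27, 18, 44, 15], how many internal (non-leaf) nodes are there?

Tree built from: [8, 27, 18, 44, 15]
Tree (level-order array): [8, None, 27, 18, 44, 15]
Rule: An internal node has at least one child.
Per-node child counts:
  node 8: 1 child(ren)
  node 27: 2 child(ren)
  node 18: 1 child(ren)
  node 15: 0 child(ren)
  node 44: 0 child(ren)
Matching nodes: [8, 27, 18]
Count of internal (non-leaf) nodes: 3


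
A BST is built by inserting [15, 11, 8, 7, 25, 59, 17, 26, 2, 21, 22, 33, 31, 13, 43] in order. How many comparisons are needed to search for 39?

Search path for 39: 15 -> 25 -> 59 -> 26 -> 33 -> 43
Found: False
Comparisons: 6


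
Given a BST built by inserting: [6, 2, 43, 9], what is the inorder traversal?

Tree insertion order: [6, 2, 43, 9]
Tree (level-order array): [6, 2, 43, None, None, 9]
Inorder traversal: [2, 6, 9, 43]


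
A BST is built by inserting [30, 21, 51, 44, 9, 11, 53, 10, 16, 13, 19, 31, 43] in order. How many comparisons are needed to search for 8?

Search path for 8: 30 -> 21 -> 9
Found: False
Comparisons: 3


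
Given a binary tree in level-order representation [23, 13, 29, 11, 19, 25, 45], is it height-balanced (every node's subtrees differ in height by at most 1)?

Tree (level-order array): [23, 13, 29, 11, 19, 25, 45]
Definition: a tree is height-balanced if, at every node, |h(left) - h(right)| <= 1 (empty subtree has height -1).
Bottom-up per-node check:
  node 11: h_left=-1, h_right=-1, diff=0 [OK], height=0
  node 19: h_left=-1, h_right=-1, diff=0 [OK], height=0
  node 13: h_left=0, h_right=0, diff=0 [OK], height=1
  node 25: h_left=-1, h_right=-1, diff=0 [OK], height=0
  node 45: h_left=-1, h_right=-1, diff=0 [OK], height=0
  node 29: h_left=0, h_right=0, diff=0 [OK], height=1
  node 23: h_left=1, h_right=1, diff=0 [OK], height=2
All nodes satisfy the balance condition.
Result: Balanced


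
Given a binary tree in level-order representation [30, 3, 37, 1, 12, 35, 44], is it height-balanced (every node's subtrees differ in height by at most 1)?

Tree (level-order array): [30, 3, 37, 1, 12, 35, 44]
Definition: a tree is height-balanced if, at every node, |h(left) - h(right)| <= 1 (empty subtree has height -1).
Bottom-up per-node check:
  node 1: h_left=-1, h_right=-1, diff=0 [OK], height=0
  node 12: h_left=-1, h_right=-1, diff=0 [OK], height=0
  node 3: h_left=0, h_right=0, diff=0 [OK], height=1
  node 35: h_left=-1, h_right=-1, diff=0 [OK], height=0
  node 44: h_left=-1, h_right=-1, diff=0 [OK], height=0
  node 37: h_left=0, h_right=0, diff=0 [OK], height=1
  node 30: h_left=1, h_right=1, diff=0 [OK], height=2
All nodes satisfy the balance condition.
Result: Balanced


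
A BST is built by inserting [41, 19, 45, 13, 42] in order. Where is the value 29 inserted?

Starting tree (level order): [41, 19, 45, 13, None, 42]
Insertion path: 41 -> 19
Result: insert 29 as right child of 19
Final tree (level order): [41, 19, 45, 13, 29, 42]


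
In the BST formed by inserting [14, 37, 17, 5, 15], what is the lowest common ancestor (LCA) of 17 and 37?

Tree insertion order: [14, 37, 17, 5, 15]
Tree (level-order array): [14, 5, 37, None, None, 17, None, 15]
In a BST, the LCA of p=17, q=37 is the first node v on the
root-to-leaf path with p <= v <= q (go left if both < v, right if both > v).
Walk from root:
  at 14: both 17 and 37 > 14, go right
  at 37: 17 <= 37 <= 37, this is the LCA
LCA = 37


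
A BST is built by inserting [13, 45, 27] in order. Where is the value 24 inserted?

Starting tree (level order): [13, None, 45, 27]
Insertion path: 13 -> 45 -> 27
Result: insert 24 as left child of 27
Final tree (level order): [13, None, 45, 27, None, 24]


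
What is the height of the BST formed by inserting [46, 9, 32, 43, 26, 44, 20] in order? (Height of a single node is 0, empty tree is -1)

Insertion order: [46, 9, 32, 43, 26, 44, 20]
Tree (level-order array): [46, 9, None, None, 32, 26, 43, 20, None, None, 44]
Compute height bottom-up (empty subtree = -1):
  height(20) = 1 + max(-1, -1) = 0
  height(26) = 1 + max(0, -1) = 1
  height(44) = 1 + max(-1, -1) = 0
  height(43) = 1 + max(-1, 0) = 1
  height(32) = 1 + max(1, 1) = 2
  height(9) = 1 + max(-1, 2) = 3
  height(46) = 1 + max(3, -1) = 4
Height = 4


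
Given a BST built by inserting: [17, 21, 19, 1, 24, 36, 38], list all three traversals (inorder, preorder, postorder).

Tree insertion order: [17, 21, 19, 1, 24, 36, 38]
Tree (level-order array): [17, 1, 21, None, None, 19, 24, None, None, None, 36, None, 38]
Inorder (L, root, R): [1, 17, 19, 21, 24, 36, 38]
Preorder (root, L, R): [17, 1, 21, 19, 24, 36, 38]
Postorder (L, R, root): [1, 19, 38, 36, 24, 21, 17]


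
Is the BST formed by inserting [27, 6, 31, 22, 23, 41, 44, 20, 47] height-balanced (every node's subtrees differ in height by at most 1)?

Tree (level-order array): [27, 6, 31, None, 22, None, 41, 20, 23, None, 44, None, None, None, None, None, 47]
Definition: a tree is height-balanced if, at every node, |h(left) - h(right)| <= 1 (empty subtree has height -1).
Bottom-up per-node check:
  node 20: h_left=-1, h_right=-1, diff=0 [OK], height=0
  node 23: h_left=-1, h_right=-1, diff=0 [OK], height=0
  node 22: h_left=0, h_right=0, diff=0 [OK], height=1
  node 6: h_left=-1, h_right=1, diff=2 [FAIL (|-1-1|=2 > 1)], height=2
  node 47: h_left=-1, h_right=-1, diff=0 [OK], height=0
  node 44: h_left=-1, h_right=0, diff=1 [OK], height=1
  node 41: h_left=-1, h_right=1, diff=2 [FAIL (|-1-1|=2 > 1)], height=2
  node 31: h_left=-1, h_right=2, diff=3 [FAIL (|-1-2|=3 > 1)], height=3
  node 27: h_left=2, h_right=3, diff=1 [OK], height=4
Node 6 violates the condition: |-1 - 1| = 2 > 1.
Result: Not balanced


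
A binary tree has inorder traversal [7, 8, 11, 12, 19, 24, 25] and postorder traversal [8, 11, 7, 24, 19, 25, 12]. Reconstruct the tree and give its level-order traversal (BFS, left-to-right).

Inorder:   [7, 8, 11, 12, 19, 24, 25]
Postorder: [8, 11, 7, 24, 19, 25, 12]
Algorithm: postorder visits root last, so walk postorder right-to-left;
each value is the root of the current inorder slice — split it at that
value, recurse on the right subtree first, then the left.
Recursive splits:
  root=12; inorder splits into left=[7, 8, 11], right=[19, 24, 25]
  root=25; inorder splits into left=[19, 24], right=[]
  root=19; inorder splits into left=[], right=[24]
  root=24; inorder splits into left=[], right=[]
  root=7; inorder splits into left=[], right=[8, 11]
  root=11; inorder splits into left=[8], right=[]
  root=8; inorder splits into left=[], right=[]
Reconstructed level-order: [12, 7, 25, 11, 19, 8, 24]


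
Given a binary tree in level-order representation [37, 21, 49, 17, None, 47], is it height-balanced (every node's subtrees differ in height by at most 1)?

Tree (level-order array): [37, 21, 49, 17, None, 47]
Definition: a tree is height-balanced if, at every node, |h(left) - h(right)| <= 1 (empty subtree has height -1).
Bottom-up per-node check:
  node 17: h_left=-1, h_right=-1, diff=0 [OK], height=0
  node 21: h_left=0, h_right=-1, diff=1 [OK], height=1
  node 47: h_left=-1, h_right=-1, diff=0 [OK], height=0
  node 49: h_left=0, h_right=-1, diff=1 [OK], height=1
  node 37: h_left=1, h_right=1, diff=0 [OK], height=2
All nodes satisfy the balance condition.
Result: Balanced


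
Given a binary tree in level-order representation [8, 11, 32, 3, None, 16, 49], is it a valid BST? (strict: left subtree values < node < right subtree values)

Level-order array: [8, 11, 32, 3, None, 16, 49]
Validate using subtree bounds (lo, hi): at each node, require lo < value < hi,
then recurse left with hi=value and right with lo=value.
Preorder trace (stopping at first violation):
  at node 8 with bounds (-inf, +inf): OK
  at node 11 with bounds (-inf, 8): VIOLATION
Node 11 violates its bound: not (-inf < 11 < 8).
Result: Not a valid BST


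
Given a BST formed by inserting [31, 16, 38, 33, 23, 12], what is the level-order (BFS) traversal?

Tree insertion order: [31, 16, 38, 33, 23, 12]
Tree (level-order array): [31, 16, 38, 12, 23, 33]
BFS from the root, enqueuing left then right child of each popped node:
  queue [31] -> pop 31, enqueue [16, 38], visited so far: [31]
  queue [16, 38] -> pop 16, enqueue [12, 23], visited so far: [31, 16]
  queue [38, 12, 23] -> pop 38, enqueue [33], visited so far: [31, 16, 38]
  queue [12, 23, 33] -> pop 12, enqueue [none], visited so far: [31, 16, 38, 12]
  queue [23, 33] -> pop 23, enqueue [none], visited so far: [31, 16, 38, 12, 23]
  queue [33] -> pop 33, enqueue [none], visited so far: [31, 16, 38, 12, 23, 33]
Result: [31, 16, 38, 12, 23, 33]


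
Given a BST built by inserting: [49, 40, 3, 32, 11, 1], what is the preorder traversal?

Tree insertion order: [49, 40, 3, 32, 11, 1]
Tree (level-order array): [49, 40, None, 3, None, 1, 32, None, None, 11]
Preorder traversal: [49, 40, 3, 1, 32, 11]


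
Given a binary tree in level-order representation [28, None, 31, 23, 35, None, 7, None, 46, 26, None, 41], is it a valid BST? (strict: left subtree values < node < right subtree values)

Level-order array: [28, None, 31, 23, 35, None, 7, None, 46, 26, None, 41]
Validate using subtree bounds (lo, hi): at each node, require lo < value < hi,
then recurse left with hi=value and right with lo=value.
Preorder trace (stopping at first violation):
  at node 28 with bounds (-inf, +inf): OK
  at node 31 with bounds (28, +inf): OK
  at node 23 with bounds (28, 31): VIOLATION
Node 23 violates its bound: not (28 < 23 < 31).
Result: Not a valid BST


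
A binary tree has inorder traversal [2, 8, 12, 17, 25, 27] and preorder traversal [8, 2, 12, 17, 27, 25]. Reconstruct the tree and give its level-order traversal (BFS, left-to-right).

Inorder:  [2, 8, 12, 17, 25, 27]
Preorder: [8, 2, 12, 17, 27, 25]
Algorithm: preorder visits root first, so consume preorder in order;
for each root, split the current inorder slice at that value into
left-subtree inorder and right-subtree inorder, then recurse.
Recursive splits:
  root=8; inorder splits into left=[2], right=[12, 17, 25, 27]
  root=2; inorder splits into left=[], right=[]
  root=12; inorder splits into left=[], right=[17, 25, 27]
  root=17; inorder splits into left=[], right=[25, 27]
  root=27; inorder splits into left=[25], right=[]
  root=25; inorder splits into left=[], right=[]
Reconstructed level-order: [8, 2, 12, 17, 27, 25]


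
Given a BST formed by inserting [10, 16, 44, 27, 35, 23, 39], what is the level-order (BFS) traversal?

Tree insertion order: [10, 16, 44, 27, 35, 23, 39]
Tree (level-order array): [10, None, 16, None, 44, 27, None, 23, 35, None, None, None, 39]
BFS from the root, enqueuing left then right child of each popped node:
  queue [10] -> pop 10, enqueue [16], visited so far: [10]
  queue [16] -> pop 16, enqueue [44], visited so far: [10, 16]
  queue [44] -> pop 44, enqueue [27], visited so far: [10, 16, 44]
  queue [27] -> pop 27, enqueue [23, 35], visited so far: [10, 16, 44, 27]
  queue [23, 35] -> pop 23, enqueue [none], visited so far: [10, 16, 44, 27, 23]
  queue [35] -> pop 35, enqueue [39], visited so far: [10, 16, 44, 27, 23, 35]
  queue [39] -> pop 39, enqueue [none], visited so far: [10, 16, 44, 27, 23, 35, 39]
Result: [10, 16, 44, 27, 23, 35, 39]


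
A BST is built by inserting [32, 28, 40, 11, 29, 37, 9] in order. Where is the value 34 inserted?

Starting tree (level order): [32, 28, 40, 11, 29, 37, None, 9]
Insertion path: 32 -> 40 -> 37
Result: insert 34 as left child of 37
Final tree (level order): [32, 28, 40, 11, 29, 37, None, 9, None, None, None, 34]


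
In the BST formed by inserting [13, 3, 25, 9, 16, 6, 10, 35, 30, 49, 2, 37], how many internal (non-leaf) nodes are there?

Tree built from: [13, 3, 25, 9, 16, 6, 10, 35, 30, 49, 2, 37]
Tree (level-order array): [13, 3, 25, 2, 9, 16, 35, None, None, 6, 10, None, None, 30, 49, None, None, None, None, None, None, 37]
Rule: An internal node has at least one child.
Per-node child counts:
  node 13: 2 child(ren)
  node 3: 2 child(ren)
  node 2: 0 child(ren)
  node 9: 2 child(ren)
  node 6: 0 child(ren)
  node 10: 0 child(ren)
  node 25: 2 child(ren)
  node 16: 0 child(ren)
  node 35: 2 child(ren)
  node 30: 0 child(ren)
  node 49: 1 child(ren)
  node 37: 0 child(ren)
Matching nodes: [13, 3, 9, 25, 35, 49]
Count of internal (non-leaf) nodes: 6


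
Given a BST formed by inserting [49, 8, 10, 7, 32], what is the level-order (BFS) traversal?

Tree insertion order: [49, 8, 10, 7, 32]
Tree (level-order array): [49, 8, None, 7, 10, None, None, None, 32]
BFS from the root, enqueuing left then right child of each popped node:
  queue [49] -> pop 49, enqueue [8], visited so far: [49]
  queue [8] -> pop 8, enqueue [7, 10], visited so far: [49, 8]
  queue [7, 10] -> pop 7, enqueue [none], visited so far: [49, 8, 7]
  queue [10] -> pop 10, enqueue [32], visited so far: [49, 8, 7, 10]
  queue [32] -> pop 32, enqueue [none], visited so far: [49, 8, 7, 10, 32]
Result: [49, 8, 7, 10, 32]


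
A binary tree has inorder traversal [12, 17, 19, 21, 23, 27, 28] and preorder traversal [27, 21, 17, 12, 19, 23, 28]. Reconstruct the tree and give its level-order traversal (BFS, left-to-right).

Inorder:  [12, 17, 19, 21, 23, 27, 28]
Preorder: [27, 21, 17, 12, 19, 23, 28]
Algorithm: preorder visits root first, so consume preorder in order;
for each root, split the current inorder slice at that value into
left-subtree inorder and right-subtree inorder, then recurse.
Recursive splits:
  root=27; inorder splits into left=[12, 17, 19, 21, 23], right=[28]
  root=21; inorder splits into left=[12, 17, 19], right=[23]
  root=17; inorder splits into left=[12], right=[19]
  root=12; inorder splits into left=[], right=[]
  root=19; inorder splits into left=[], right=[]
  root=23; inorder splits into left=[], right=[]
  root=28; inorder splits into left=[], right=[]
Reconstructed level-order: [27, 21, 28, 17, 23, 12, 19]


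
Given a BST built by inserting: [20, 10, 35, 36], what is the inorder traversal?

Tree insertion order: [20, 10, 35, 36]
Tree (level-order array): [20, 10, 35, None, None, None, 36]
Inorder traversal: [10, 20, 35, 36]


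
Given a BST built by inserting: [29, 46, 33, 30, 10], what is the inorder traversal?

Tree insertion order: [29, 46, 33, 30, 10]
Tree (level-order array): [29, 10, 46, None, None, 33, None, 30]
Inorder traversal: [10, 29, 30, 33, 46]


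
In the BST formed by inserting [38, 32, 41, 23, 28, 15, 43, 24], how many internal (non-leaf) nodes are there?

Tree built from: [38, 32, 41, 23, 28, 15, 43, 24]
Tree (level-order array): [38, 32, 41, 23, None, None, 43, 15, 28, None, None, None, None, 24]
Rule: An internal node has at least one child.
Per-node child counts:
  node 38: 2 child(ren)
  node 32: 1 child(ren)
  node 23: 2 child(ren)
  node 15: 0 child(ren)
  node 28: 1 child(ren)
  node 24: 0 child(ren)
  node 41: 1 child(ren)
  node 43: 0 child(ren)
Matching nodes: [38, 32, 23, 28, 41]
Count of internal (non-leaf) nodes: 5


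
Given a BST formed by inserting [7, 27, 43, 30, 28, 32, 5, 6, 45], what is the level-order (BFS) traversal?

Tree insertion order: [7, 27, 43, 30, 28, 32, 5, 6, 45]
Tree (level-order array): [7, 5, 27, None, 6, None, 43, None, None, 30, 45, 28, 32]
BFS from the root, enqueuing left then right child of each popped node:
  queue [7] -> pop 7, enqueue [5, 27], visited so far: [7]
  queue [5, 27] -> pop 5, enqueue [6], visited so far: [7, 5]
  queue [27, 6] -> pop 27, enqueue [43], visited so far: [7, 5, 27]
  queue [6, 43] -> pop 6, enqueue [none], visited so far: [7, 5, 27, 6]
  queue [43] -> pop 43, enqueue [30, 45], visited so far: [7, 5, 27, 6, 43]
  queue [30, 45] -> pop 30, enqueue [28, 32], visited so far: [7, 5, 27, 6, 43, 30]
  queue [45, 28, 32] -> pop 45, enqueue [none], visited so far: [7, 5, 27, 6, 43, 30, 45]
  queue [28, 32] -> pop 28, enqueue [none], visited so far: [7, 5, 27, 6, 43, 30, 45, 28]
  queue [32] -> pop 32, enqueue [none], visited so far: [7, 5, 27, 6, 43, 30, 45, 28, 32]
Result: [7, 5, 27, 6, 43, 30, 45, 28, 32]


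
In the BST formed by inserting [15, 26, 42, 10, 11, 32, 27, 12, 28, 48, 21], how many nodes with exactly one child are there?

Tree built from: [15, 26, 42, 10, 11, 32, 27, 12, 28, 48, 21]
Tree (level-order array): [15, 10, 26, None, 11, 21, 42, None, 12, None, None, 32, 48, None, None, 27, None, None, None, None, 28]
Rule: These are nodes with exactly 1 non-null child.
Per-node child counts:
  node 15: 2 child(ren)
  node 10: 1 child(ren)
  node 11: 1 child(ren)
  node 12: 0 child(ren)
  node 26: 2 child(ren)
  node 21: 0 child(ren)
  node 42: 2 child(ren)
  node 32: 1 child(ren)
  node 27: 1 child(ren)
  node 28: 0 child(ren)
  node 48: 0 child(ren)
Matching nodes: [10, 11, 32, 27]
Count of nodes with exactly one child: 4


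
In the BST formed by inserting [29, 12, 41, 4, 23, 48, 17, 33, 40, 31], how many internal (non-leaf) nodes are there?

Tree built from: [29, 12, 41, 4, 23, 48, 17, 33, 40, 31]
Tree (level-order array): [29, 12, 41, 4, 23, 33, 48, None, None, 17, None, 31, 40]
Rule: An internal node has at least one child.
Per-node child counts:
  node 29: 2 child(ren)
  node 12: 2 child(ren)
  node 4: 0 child(ren)
  node 23: 1 child(ren)
  node 17: 0 child(ren)
  node 41: 2 child(ren)
  node 33: 2 child(ren)
  node 31: 0 child(ren)
  node 40: 0 child(ren)
  node 48: 0 child(ren)
Matching nodes: [29, 12, 23, 41, 33]
Count of internal (non-leaf) nodes: 5


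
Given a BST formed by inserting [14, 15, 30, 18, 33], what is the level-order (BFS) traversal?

Tree insertion order: [14, 15, 30, 18, 33]
Tree (level-order array): [14, None, 15, None, 30, 18, 33]
BFS from the root, enqueuing left then right child of each popped node:
  queue [14] -> pop 14, enqueue [15], visited so far: [14]
  queue [15] -> pop 15, enqueue [30], visited so far: [14, 15]
  queue [30] -> pop 30, enqueue [18, 33], visited so far: [14, 15, 30]
  queue [18, 33] -> pop 18, enqueue [none], visited so far: [14, 15, 30, 18]
  queue [33] -> pop 33, enqueue [none], visited so far: [14, 15, 30, 18, 33]
Result: [14, 15, 30, 18, 33]


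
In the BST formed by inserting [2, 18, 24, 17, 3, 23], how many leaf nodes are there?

Tree built from: [2, 18, 24, 17, 3, 23]
Tree (level-order array): [2, None, 18, 17, 24, 3, None, 23]
Rule: A leaf has 0 children.
Per-node child counts:
  node 2: 1 child(ren)
  node 18: 2 child(ren)
  node 17: 1 child(ren)
  node 3: 0 child(ren)
  node 24: 1 child(ren)
  node 23: 0 child(ren)
Matching nodes: [3, 23]
Count of leaf nodes: 2


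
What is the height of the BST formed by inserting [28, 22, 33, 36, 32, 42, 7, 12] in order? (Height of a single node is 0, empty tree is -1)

Insertion order: [28, 22, 33, 36, 32, 42, 7, 12]
Tree (level-order array): [28, 22, 33, 7, None, 32, 36, None, 12, None, None, None, 42]
Compute height bottom-up (empty subtree = -1):
  height(12) = 1 + max(-1, -1) = 0
  height(7) = 1 + max(-1, 0) = 1
  height(22) = 1 + max(1, -1) = 2
  height(32) = 1 + max(-1, -1) = 0
  height(42) = 1 + max(-1, -1) = 0
  height(36) = 1 + max(-1, 0) = 1
  height(33) = 1 + max(0, 1) = 2
  height(28) = 1 + max(2, 2) = 3
Height = 3


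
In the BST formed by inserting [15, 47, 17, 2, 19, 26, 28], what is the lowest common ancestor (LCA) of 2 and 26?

Tree insertion order: [15, 47, 17, 2, 19, 26, 28]
Tree (level-order array): [15, 2, 47, None, None, 17, None, None, 19, None, 26, None, 28]
In a BST, the LCA of p=2, q=26 is the first node v on the
root-to-leaf path with p <= v <= q (go left if both < v, right if both > v).
Walk from root:
  at 15: 2 <= 15 <= 26, this is the LCA
LCA = 15


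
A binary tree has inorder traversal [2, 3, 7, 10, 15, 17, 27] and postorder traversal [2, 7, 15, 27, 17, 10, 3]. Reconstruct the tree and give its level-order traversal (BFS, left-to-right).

Inorder:   [2, 3, 7, 10, 15, 17, 27]
Postorder: [2, 7, 15, 27, 17, 10, 3]
Algorithm: postorder visits root last, so walk postorder right-to-left;
each value is the root of the current inorder slice — split it at that
value, recurse on the right subtree first, then the left.
Recursive splits:
  root=3; inorder splits into left=[2], right=[7, 10, 15, 17, 27]
  root=10; inorder splits into left=[7], right=[15, 17, 27]
  root=17; inorder splits into left=[15], right=[27]
  root=27; inorder splits into left=[], right=[]
  root=15; inorder splits into left=[], right=[]
  root=7; inorder splits into left=[], right=[]
  root=2; inorder splits into left=[], right=[]
Reconstructed level-order: [3, 2, 10, 7, 17, 15, 27]


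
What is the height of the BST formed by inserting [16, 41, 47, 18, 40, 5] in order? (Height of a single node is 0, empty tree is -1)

Insertion order: [16, 41, 47, 18, 40, 5]
Tree (level-order array): [16, 5, 41, None, None, 18, 47, None, 40]
Compute height bottom-up (empty subtree = -1):
  height(5) = 1 + max(-1, -1) = 0
  height(40) = 1 + max(-1, -1) = 0
  height(18) = 1 + max(-1, 0) = 1
  height(47) = 1 + max(-1, -1) = 0
  height(41) = 1 + max(1, 0) = 2
  height(16) = 1 + max(0, 2) = 3
Height = 3


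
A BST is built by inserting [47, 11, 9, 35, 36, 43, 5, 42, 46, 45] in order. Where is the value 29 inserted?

Starting tree (level order): [47, 11, None, 9, 35, 5, None, None, 36, None, None, None, 43, 42, 46, None, None, 45]
Insertion path: 47 -> 11 -> 35
Result: insert 29 as left child of 35
Final tree (level order): [47, 11, None, 9, 35, 5, None, 29, 36, None, None, None, None, None, 43, 42, 46, None, None, 45]


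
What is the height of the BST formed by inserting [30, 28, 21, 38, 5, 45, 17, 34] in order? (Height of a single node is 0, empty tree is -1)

Insertion order: [30, 28, 21, 38, 5, 45, 17, 34]
Tree (level-order array): [30, 28, 38, 21, None, 34, 45, 5, None, None, None, None, None, None, 17]
Compute height bottom-up (empty subtree = -1):
  height(17) = 1 + max(-1, -1) = 0
  height(5) = 1 + max(-1, 0) = 1
  height(21) = 1 + max(1, -1) = 2
  height(28) = 1 + max(2, -1) = 3
  height(34) = 1 + max(-1, -1) = 0
  height(45) = 1 + max(-1, -1) = 0
  height(38) = 1 + max(0, 0) = 1
  height(30) = 1 + max(3, 1) = 4
Height = 4
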